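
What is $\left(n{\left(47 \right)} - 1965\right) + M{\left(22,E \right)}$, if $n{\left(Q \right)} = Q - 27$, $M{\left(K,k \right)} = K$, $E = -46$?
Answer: $-1923$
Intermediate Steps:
$n{\left(Q \right)} = -27 + Q$ ($n{\left(Q \right)} = Q - 27 = -27 + Q$)
$\left(n{\left(47 \right)} - 1965\right) + M{\left(22,E \right)} = \left(\left(-27 + 47\right) - 1965\right) + 22 = \left(20 - 1965\right) + 22 = -1945 + 22 = -1923$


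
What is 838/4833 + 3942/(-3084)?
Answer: -2744549/2484162 ≈ -1.1048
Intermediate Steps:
838/4833 + 3942/(-3084) = 838*(1/4833) + 3942*(-1/3084) = 838/4833 - 657/514 = -2744549/2484162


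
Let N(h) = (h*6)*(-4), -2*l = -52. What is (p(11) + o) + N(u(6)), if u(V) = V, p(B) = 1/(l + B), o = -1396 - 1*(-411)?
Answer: -41772/37 ≈ -1129.0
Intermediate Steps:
l = 26 (l = -1/2*(-52) = 26)
o = -985 (o = -1396 + 411 = -985)
p(B) = 1/(26 + B)
N(h) = -24*h (N(h) = (6*h)*(-4) = -24*h)
(p(11) + o) + N(u(6)) = (1/(26 + 11) - 985) - 24*6 = (1/37 - 985) - 144 = -36444/37 - 144 = -41772/37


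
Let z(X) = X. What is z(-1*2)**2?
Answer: 4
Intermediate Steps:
z(-1*2)**2 = (-1*2)**2 = (-2)**2 = 4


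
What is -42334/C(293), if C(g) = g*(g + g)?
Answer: -21167/85849 ≈ -0.24656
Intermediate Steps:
C(g) = 2*g² (C(g) = g*(2*g) = 2*g²)
-42334/C(293) = -42334/(2*293²) = -42334/(2*85849) = -42334/171698 = -42334*1/171698 = -21167/85849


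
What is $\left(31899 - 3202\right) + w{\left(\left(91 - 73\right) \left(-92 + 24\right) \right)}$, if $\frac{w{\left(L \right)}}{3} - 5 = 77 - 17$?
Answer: $28892$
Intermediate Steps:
$w{\left(L \right)} = 195$ ($w{\left(L \right)} = 15 + 3 \left(77 - 17\right) = 15 + 3 \cdot 60 = 15 + 180 = 195$)
$\left(31899 - 3202\right) + w{\left(\left(91 - 73\right) \left(-92 + 24\right) \right)} = \left(31899 - 3202\right) + 195 = 28697 + 195 = 28892$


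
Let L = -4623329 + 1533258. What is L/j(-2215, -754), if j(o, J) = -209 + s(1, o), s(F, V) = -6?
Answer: 3090071/215 ≈ 14372.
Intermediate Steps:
L = -3090071
j(o, J) = -215 (j(o, J) = -209 - 6 = -215)
L/j(-2215, -754) = -3090071/(-215) = -3090071*(-1/215) = 3090071/215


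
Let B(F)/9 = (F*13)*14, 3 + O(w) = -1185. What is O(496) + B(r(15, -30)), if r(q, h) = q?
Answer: 23382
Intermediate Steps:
O(w) = -1188 (O(w) = -3 - 1185 = -1188)
B(F) = 1638*F (B(F) = 9*((F*13)*14) = 9*((13*F)*14) = 9*(182*F) = 1638*F)
O(496) + B(r(15, -30)) = -1188 + 1638*15 = -1188 + 24570 = 23382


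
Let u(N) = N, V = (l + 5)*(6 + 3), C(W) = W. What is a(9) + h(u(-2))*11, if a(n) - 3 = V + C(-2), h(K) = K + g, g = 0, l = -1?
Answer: 15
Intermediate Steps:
V = 36 (V = (-1 + 5)*(6 + 3) = 4*9 = 36)
h(K) = K (h(K) = K + 0 = K)
a(n) = 37 (a(n) = 3 + (36 - 2) = 3 + 34 = 37)
a(9) + h(u(-2))*11 = 37 - 2*11 = 37 - 22 = 15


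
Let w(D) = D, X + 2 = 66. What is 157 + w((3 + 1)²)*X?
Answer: 1181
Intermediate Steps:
X = 64 (X = -2 + 66 = 64)
157 + w((3 + 1)²)*X = 157 + (3 + 1)²*64 = 157 + 4²*64 = 157 + 16*64 = 157 + 1024 = 1181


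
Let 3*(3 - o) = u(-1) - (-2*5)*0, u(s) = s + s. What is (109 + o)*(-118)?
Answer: -39884/3 ≈ -13295.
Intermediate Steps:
u(s) = 2*s
o = 11/3 (o = 3 - (2*(-1) - (-2*5)*0)/3 = 3 - (-2 - (-10)*0)/3 = 3 - (-2 - 1*0)/3 = 3 - (-2 + 0)/3 = 3 - 1/3*(-2) = 3 + 2/3 = 11/3 ≈ 3.6667)
(109 + o)*(-118) = (109 + 11/3)*(-118) = (338/3)*(-118) = -39884/3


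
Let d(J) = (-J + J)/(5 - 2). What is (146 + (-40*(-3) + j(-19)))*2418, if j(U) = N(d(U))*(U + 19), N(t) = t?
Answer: 643188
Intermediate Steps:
d(J) = 0 (d(J) = 0/3 = 0*(⅓) = 0)
j(U) = 0 (j(U) = 0*(U + 19) = 0*(19 + U) = 0)
(146 + (-40*(-3) + j(-19)))*2418 = (146 + (-40*(-3) + 0))*2418 = (146 + (120 + 0))*2418 = (146 + 120)*2418 = 266*2418 = 643188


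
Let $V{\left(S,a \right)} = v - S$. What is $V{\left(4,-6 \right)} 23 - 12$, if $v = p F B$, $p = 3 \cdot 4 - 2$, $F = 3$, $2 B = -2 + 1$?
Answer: $-449$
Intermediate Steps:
$B = - \frac{1}{2}$ ($B = \frac{-2 + 1}{2} = \frac{1}{2} \left(-1\right) = - \frac{1}{2} \approx -0.5$)
$p = 10$ ($p = 12 - 2 = 10$)
$v = -15$ ($v = 10 \cdot 3 \left(- \frac{1}{2}\right) = 30 \left(- \frac{1}{2}\right) = -15$)
$V{\left(S,a \right)} = -15 - S$
$V{\left(4,-6 \right)} 23 - 12 = \left(-15 - 4\right) 23 - 12 = \left(-19\right) 23 - 12 = -437 - 12 = -449$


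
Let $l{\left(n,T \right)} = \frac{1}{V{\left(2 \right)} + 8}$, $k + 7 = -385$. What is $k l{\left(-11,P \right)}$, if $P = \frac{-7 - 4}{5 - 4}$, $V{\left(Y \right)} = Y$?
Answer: $- \frac{196}{5} \approx -39.2$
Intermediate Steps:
$k = -392$ ($k = -7 - 385 = -392$)
$P = -11$ ($P = - \frac{11}{1} = \left(-11\right) 1 = -11$)
$l{\left(n,T \right)} = \frac{1}{10}$ ($l{\left(n,T \right)} = \frac{1}{2 + 8} = \frac{1}{10}$)
$k l{\left(-11,P \right)} = \left(-392\right) \frac{1}{10} = - \frac{196}{5}$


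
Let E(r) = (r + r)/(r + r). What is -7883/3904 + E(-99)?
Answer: -3979/3904 ≈ -1.0192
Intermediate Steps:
E(r) = 1 (E(r) = (2*r)/((2*r)) = (2*r)*(1/(2*r)) = 1)
-7883/3904 + E(-99) = -7883/3904 + 1 = -3979/3904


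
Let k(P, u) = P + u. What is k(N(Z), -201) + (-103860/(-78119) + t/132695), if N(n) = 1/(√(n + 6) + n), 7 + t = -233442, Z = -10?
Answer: -108628934558197/539032036660 - I/52 ≈ -201.53 - 0.019231*I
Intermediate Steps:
t = -233449 (t = -7 - 233442 = -233449)
N(n) = 1/(n + √(6 + n)) (N(n) = 1/(√(6 + n) + n) = 1/(n + √(6 + n)))
k(N(Z), -201) + (-103860/(-78119) + t/132695) = (1/(-10 + √(6 - 10)) - 201) + (-103860/(-78119) - 233449/132695) = (1/(-10 + √(-4)) - 201) + (-103860*(-1/78119) - 233449*1/132695) = (1/(-10 + 2*I) - 201) + (103860/78119 - 233449/132695) = ((-10 - 2*I)/104 - 201) - 4455099731/10366000705 = (-201 + (-10 - 2*I)/104) - 4455099731/10366000705 = -2088021241436/10366000705 + (-10 - 2*I)/104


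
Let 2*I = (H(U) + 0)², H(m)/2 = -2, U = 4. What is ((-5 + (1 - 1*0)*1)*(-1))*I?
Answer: 32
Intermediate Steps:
H(m) = -4 (H(m) = 2*(-2) = -4)
I = 8 (I = (-4 + 0)²/2 = (½)*(-4)² = (½)*16 = 8)
((-5 + (1 - 1*0)*1)*(-1))*I = ((-5 + (1 - 1*0)*1)*(-1))*8 = ((-5 + (1 + 0)*1)*(-1))*8 = ((-5 + 1*1)*(-1))*8 = ((-5 + 1)*(-1))*8 = -4*(-1)*8 = 4*8 = 32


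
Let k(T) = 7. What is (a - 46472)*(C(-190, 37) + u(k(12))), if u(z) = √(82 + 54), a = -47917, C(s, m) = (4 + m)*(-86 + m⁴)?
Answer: -7252574672175 - 188778*√34 ≈ -7.2526e+12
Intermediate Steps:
C(s, m) = (-86 + m⁴)*(4 + m)
u(z) = 2*√34 (u(z) = √136 = 2*√34)
(a - 46472)*(C(-190, 37) + u(k(12))) = (-47917 - 46472)*((-344 + 37⁵ - 86*37 + 4*37⁴) + 2*√34) = -94389*((-344 + 69343957 - 3182 + 4*1874161) + 2*√34) = -94389*((-344 + 69343957 - 3182 + 7496644) + 2*√34) = -94389*(76837075 + 2*√34) = -7252574672175 - 188778*√34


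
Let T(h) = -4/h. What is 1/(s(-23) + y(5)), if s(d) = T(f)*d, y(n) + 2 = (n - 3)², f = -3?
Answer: -3/86 ≈ -0.034884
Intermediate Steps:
y(n) = -2 + (-3 + n)² (y(n) = -2 + (n - 3)² = -2 + (-3 + n)²)
s(d) = 4*d/3 (s(d) = (-4/(-3))*d = (-4*(-⅓))*d = 4*d/3)
1/(s(-23) + y(5)) = 1/((4/3)*(-23) + (-2 + (-3 + 5)²)) = 1/(-92/3 + (-2 + 2²)) = 1/(-92/3 + (-2 + 4)) = 1/(-92/3 + 2) = 1/(-86/3) = -3/86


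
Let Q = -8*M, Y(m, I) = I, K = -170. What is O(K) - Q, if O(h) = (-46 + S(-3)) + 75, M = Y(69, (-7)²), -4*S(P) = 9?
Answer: 1675/4 ≈ 418.75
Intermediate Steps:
S(P) = -9/4 (S(P) = -¼*9 = -9/4)
M = 49 (M = (-7)² = 49)
Q = -392 (Q = -8*49 = -392)
O(h) = 107/4 (O(h) = (-46 - 9/4) + 75 = -193/4 + 75 = 107/4)
O(K) - Q = 107/4 - 1*(-392) = 107/4 + 392 = 1675/4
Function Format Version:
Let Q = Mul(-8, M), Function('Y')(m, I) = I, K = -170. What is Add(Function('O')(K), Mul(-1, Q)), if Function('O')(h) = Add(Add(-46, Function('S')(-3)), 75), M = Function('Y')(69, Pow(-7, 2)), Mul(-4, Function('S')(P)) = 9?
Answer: Rational(1675, 4) ≈ 418.75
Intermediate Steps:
Function('S')(P) = Rational(-9, 4) (Function('S')(P) = Mul(Rational(-1, 4), 9) = Rational(-9, 4))
M = 49 (M = Pow(-7, 2) = 49)
Q = -392 (Q = Mul(-8, 49) = -392)
Function('O')(h) = Rational(107, 4) (Function('O')(h) = Add(Add(-46, Rational(-9, 4)), 75) = Add(Rational(-193, 4), 75) = Rational(107, 4))
Add(Function('O')(K), Mul(-1, Q)) = Add(Rational(107, 4), Mul(-1, -392)) = Add(Rational(107, 4), 392) = Rational(1675, 4)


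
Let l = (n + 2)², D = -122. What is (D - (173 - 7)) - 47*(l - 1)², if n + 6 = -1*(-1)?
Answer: -3296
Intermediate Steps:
n = -5 (n = -6 - 1*(-1) = -6 + 1 = -5)
l = 9 (l = (-5 + 2)² = (-3)² = 9)
(D - (173 - 7)) - 47*(l - 1)² = (-122 - (173 - 7)) - 47*(9 - 1)² = (-122 - 1*166) - 47*8² = (-122 - 166) - 47*64 = -288 - 3008 = -3296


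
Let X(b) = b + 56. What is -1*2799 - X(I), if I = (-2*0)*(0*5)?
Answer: -2855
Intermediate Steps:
I = 0 (I = 0*0 = 0)
X(b) = 56 + b
-1*2799 - X(I) = -1*2799 - (56 + 0) = -2799 - 1*56 = -2799 - 56 = -2855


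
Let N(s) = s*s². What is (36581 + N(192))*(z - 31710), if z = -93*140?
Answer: -318230198370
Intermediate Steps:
z = -13020
N(s) = s³
(36581 + N(192))*(z - 31710) = (36581 + 192³)*(-13020 - 31710) = (36581 + 7077888)*(-44730) = 7114469*(-44730) = -318230198370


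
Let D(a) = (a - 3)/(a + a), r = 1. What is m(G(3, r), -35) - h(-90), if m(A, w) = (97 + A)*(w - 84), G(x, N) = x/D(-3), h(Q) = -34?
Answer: -11866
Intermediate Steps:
D(a) = (-3 + a)/(2*a) (D(a) = (-3 + a)/((2*a)) = (-3 + a)*(1/(2*a)) = (-3 + a)/(2*a))
G(x, N) = x (G(x, N) = x/(((1/2)*(-3 - 3)/(-3))) = x/(((1/2)*(-1/3)*(-6))) = x/1 = x*1 = x)
m(A, w) = (-84 + w)*(97 + A) (m(A, w) = (97 + A)*(-84 + w) = (-84 + w)*(97 + A))
m(G(3, r), -35) - h(-90) = (-8148 - 84*3 + 97*(-35) + 3*(-35)) - 1*(-34) = (-8148 - 252 - 3395 - 105) + 34 = -11900 + 34 = -11866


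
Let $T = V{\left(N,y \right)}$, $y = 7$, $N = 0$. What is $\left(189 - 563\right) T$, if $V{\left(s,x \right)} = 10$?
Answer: $-3740$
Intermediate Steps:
$T = 10$
$\left(189 - 563\right) T = \left(189 - 563\right) 10 = \left(-374\right) 10 = -3740$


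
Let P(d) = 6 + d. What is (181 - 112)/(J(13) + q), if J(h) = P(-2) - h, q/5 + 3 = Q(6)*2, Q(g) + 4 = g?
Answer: -69/4 ≈ -17.250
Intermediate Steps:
Q(g) = -4 + g
q = 5 (q = -15 + 5*((-4 + 6)*2) = -15 + 5*(2*2) = -15 + 5*4 = -15 + 20 = 5)
J(h) = 4 - h (J(h) = (6 - 2) - h = 4 - h)
(181 - 112)/(J(13) + q) = (181 - 112)/((4 - 1*13) + 5) = 69/((4 - 13) + 5) = 69/(-9 + 5) = 69/(-4) = 69*(-¼) = -69/4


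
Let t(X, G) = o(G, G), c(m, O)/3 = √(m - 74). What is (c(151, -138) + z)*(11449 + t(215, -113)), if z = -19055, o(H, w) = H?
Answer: -216007480 + 34008*√77 ≈ -2.1571e+8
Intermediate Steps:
c(m, O) = 3*√(-74 + m) (c(m, O) = 3*√(m - 74) = 3*√(-74 + m))
t(X, G) = G
(c(151, -138) + z)*(11449 + t(215, -113)) = (3*√(-74 + 151) - 19055)*(11449 - 113) = (3*√77 - 19055)*11336 = (-19055 + 3*√77)*11336 = -216007480 + 34008*√77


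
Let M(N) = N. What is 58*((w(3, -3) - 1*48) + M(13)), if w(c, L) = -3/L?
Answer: -1972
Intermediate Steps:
58*((w(3, -3) - 1*48) + M(13)) = 58*((-3/(-3) - 1*48) + 13) = 58*((-3*(-⅓) - 48) + 13) = 58*((1 - 48) + 13) = 58*(-47 + 13) = 58*(-34) = -1972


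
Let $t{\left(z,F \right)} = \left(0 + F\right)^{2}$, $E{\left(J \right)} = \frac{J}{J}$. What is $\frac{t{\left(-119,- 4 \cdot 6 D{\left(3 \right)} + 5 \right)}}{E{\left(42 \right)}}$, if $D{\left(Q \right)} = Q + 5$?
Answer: $34969$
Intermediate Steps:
$D{\left(Q \right)} = 5 + Q$
$E{\left(J \right)} = 1$
$t{\left(z,F \right)} = F^{2}$
$\frac{t{\left(-119,- 4 \cdot 6 D{\left(3 \right)} + 5 \right)}}{E{\left(42 \right)}} = \frac{\left(- 4 \cdot 6 \left(5 + 3\right) + 5\right)^{2}}{1} = \left(- 4 \cdot 6 \cdot 8 + 5\right)^{2} \cdot 1 = \left(\left(-4\right) 48 + 5\right)^{2} \cdot 1 = \left(-192 + 5\right)^{2} \cdot 1 = \left(-187\right)^{2} \cdot 1 = 34969 \cdot 1 = 34969$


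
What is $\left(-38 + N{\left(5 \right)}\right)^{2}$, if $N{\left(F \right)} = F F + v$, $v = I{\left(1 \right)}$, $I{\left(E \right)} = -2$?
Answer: $225$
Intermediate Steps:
$v = -2$
$N{\left(F \right)} = -2 + F^{2}$ ($N{\left(F \right)} = F F - 2 = F^{2} - 2 = -2 + F^{2}$)
$\left(-38 + N{\left(5 \right)}\right)^{2} = \left(-38 - \left(2 - 5^{2}\right)\right)^{2} = \left(-38 + \left(-2 + 25\right)\right)^{2} = \left(-38 + 23\right)^{2} = \left(-15\right)^{2} = 225$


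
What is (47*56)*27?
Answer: 71064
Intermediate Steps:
(47*56)*27 = 2632*27 = 71064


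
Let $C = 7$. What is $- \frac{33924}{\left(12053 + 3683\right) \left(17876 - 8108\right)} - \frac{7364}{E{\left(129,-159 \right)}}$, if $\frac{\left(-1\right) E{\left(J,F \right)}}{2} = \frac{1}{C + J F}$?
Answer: $- \frac{87912057410049}{1164464} \approx -7.5496 \cdot 10^{7}$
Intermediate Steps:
$E{\left(J,F \right)} = - \frac{2}{7 + F J}$ ($E{\left(J,F \right)} = - \frac{2}{7 + J F} = - \frac{2}{7 + F J}$)
$- \frac{33924}{\left(12053 + 3683\right) \left(17876 - 8108\right)} - \frac{7364}{E{\left(129,-159 \right)}} = - \frac{33924}{\left(12053 + 3683\right) \left(17876 - 8108\right)} - \frac{7364}{\left(-2\right) \frac{1}{7 - 20511}} = - \frac{33924}{15736 \cdot 9768} - \frac{7364}{\left(-2\right) \frac{1}{7 - 20511}} = - \frac{33924}{153709248} - \frac{7364}{\left(-2\right) \frac{1}{-20504}} = \left(-33924\right) \frac{1}{153709248} - \frac{7364}{\left(-2\right) \left(- \frac{1}{20504}\right)} = - \frac{257}{1164464} - 7364 \frac{1}{\frac{1}{10252}} = - \frac{257}{1164464} - 75495728 = - \frac{87912057410049}{1164464}$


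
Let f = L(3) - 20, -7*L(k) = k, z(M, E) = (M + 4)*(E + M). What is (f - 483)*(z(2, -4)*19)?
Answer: 803472/7 ≈ 1.1478e+5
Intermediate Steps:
z(M, E) = (4 + M)*(E + M)
L(k) = -k/7
f = -143/7 (f = -1/7*3 - 20 = -3/7 - 20 = -143/7 ≈ -20.429)
(f - 483)*(z(2, -4)*19) = (-143/7 - 483)*((2**2 + 4*(-4) + 4*2 - 4*2)*19) = -3524*(4 - 16 + 8 - 8)*19/7 = -(-42288)*19/7 = -3524/7*(-228) = 803472/7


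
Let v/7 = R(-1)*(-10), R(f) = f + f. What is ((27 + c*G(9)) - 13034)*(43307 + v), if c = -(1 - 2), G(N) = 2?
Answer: -565028235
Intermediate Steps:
c = 1 (c = -1*(-1) = 1)
R(f) = 2*f
v = 140 (v = 7*((2*(-1))*(-10)) = 7*(-2*(-10)) = 7*20 = 140)
((27 + c*G(9)) - 13034)*(43307 + v) = ((27 + 1*2) - 13034)*(43307 + 140) = ((27 + 2) - 13034)*43447 = (29 - 13034)*43447 = -13005*43447 = -565028235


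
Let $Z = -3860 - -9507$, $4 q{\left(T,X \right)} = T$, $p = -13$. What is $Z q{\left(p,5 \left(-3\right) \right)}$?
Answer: $- \frac{73411}{4} \approx -18353.0$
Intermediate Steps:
$q{\left(T,X \right)} = \frac{T}{4}$
$Z = 5647$ ($Z = -3860 + 9507 = 5647$)
$Z q{\left(p,5 \left(-3\right) \right)} = 5647 \cdot \frac{1}{4} \left(-13\right) = 5647 \left(- \frac{13}{4}\right) = - \frac{73411}{4}$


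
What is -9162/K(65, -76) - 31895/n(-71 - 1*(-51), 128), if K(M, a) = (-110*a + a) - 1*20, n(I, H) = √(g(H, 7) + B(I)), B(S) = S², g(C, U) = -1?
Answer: -4581/4132 - 31895*√399/399 ≈ -1597.9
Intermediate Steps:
n(I, H) = √(-1 + I²)
K(M, a) = -20 - 109*a (K(M, a) = -109*a - 20 = -20 - 109*a)
-9162/K(65, -76) - 31895/n(-71 - 1*(-51), 128) = -9162/(-20 - 109*(-76)) - 31895/√(-1 + (-71 - 1*(-51))²) = -9162/(-20 + 8284) - 31895/√(-1 + (-71 + 51)²) = -9162/8264 - 31895/√(-1 + (-20)²) = -9162*1/8264 - 31895/√(-1 + 400) = -4581/4132 - 31895*√399/399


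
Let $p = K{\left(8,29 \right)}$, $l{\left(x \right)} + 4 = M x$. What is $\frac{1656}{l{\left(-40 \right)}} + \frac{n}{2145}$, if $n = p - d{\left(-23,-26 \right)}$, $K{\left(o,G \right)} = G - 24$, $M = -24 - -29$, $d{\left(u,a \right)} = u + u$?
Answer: $- \frac{98381}{12155} \approx -8.0939$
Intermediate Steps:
$d{\left(u,a \right)} = 2 u$
$M = 5$ ($M = -24 + 29 = 5$)
$l{\left(x \right)} = -4 + 5 x$
$K{\left(o,G \right)} = -24 + G$ ($K{\left(o,G \right)} = G - 24 = -24 + G$)
$p = 5$ ($p = -24 + 29 = 5$)
$n = 51$ ($n = 5 - 2 \left(-23\right) = 5 - -46 = 5 + 46 = 51$)
$\frac{1656}{l{\left(-40 \right)}} + \frac{n}{2145} = \frac{1656}{-4 + 5 \left(-40\right)} + \frac{51}{2145} = \frac{1656}{-4 - 200} + 51 \cdot \frac{1}{2145} = \frac{1656}{-204} + \frac{17}{715} = 1656 \left(- \frac{1}{204}\right) + \frac{17}{715} = - \frac{138}{17} + \frac{17}{715} = - \frac{98381}{12155}$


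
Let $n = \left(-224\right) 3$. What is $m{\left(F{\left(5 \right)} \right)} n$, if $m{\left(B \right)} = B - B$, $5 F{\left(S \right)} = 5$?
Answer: $0$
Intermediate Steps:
$n = -672$
$F{\left(S \right)} = 1$ ($F{\left(S \right)} = \frac{1}{5} \cdot 5 = 1$)
$m{\left(B \right)} = 0$
$m{\left(F{\left(5 \right)} \right)} n = 0 \left(-672\right) = 0$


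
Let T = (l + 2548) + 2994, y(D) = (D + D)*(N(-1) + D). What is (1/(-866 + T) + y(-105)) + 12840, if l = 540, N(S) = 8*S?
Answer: 190749121/5216 ≈ 36570.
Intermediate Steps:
y(D) = 2*D*(-8 + D) (y(D) = (D + D)*(8*(-1) + D) = (2*D)*(-8 + D) = 2*D*(-8 + D))
T = 6082 (T = (540 + 2548) + 2994 = 3088 + 2994 = 6082)
(1/(-866 + T) + y(-105)) + 12840 = (1/(-866 + 6082) + 2*(-105)*(-8 - 105)) + 12840 = (1/5216 + 2*(-105)*(-113)) + 12840 = (1/5216 + 23730) + 12840 = 123775681/5216 + 12840 = 190749121/5216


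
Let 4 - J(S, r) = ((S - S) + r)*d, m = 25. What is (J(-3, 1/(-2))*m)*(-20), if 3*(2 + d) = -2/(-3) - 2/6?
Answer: -13750/9 ≈ -1527.8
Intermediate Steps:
d = -17/9 (d = -2 + (-2/(-3) - 2/6)/3 = -2 + (-2*(-⅓) - 2*⅙)/3 = -2 + (⅔ - ⅓)/3 = -2 + (⅓)*(⅓) = -2 + ⅑ = -17/9 ≈ -1.8889)
J(S, r) = 4 + 17*r/9 (J(S, r) = 4 - ((S - S) + r)*(-17)/9 = 4 - (0 + r)*(-17)/9 = 4 - r*(-17)/9 = 4 - (-17)*r/9 = 4 + 17*r/9)
(J(-3, 1/(-2))*m)*(-20) = ((4 + (17/9)/(-2))*25)*(-20) = ((4 + (17/9)*(-½))*25)*(-20) = ((4 - 17/18)*25)*(-20) = ((55/18)*25)*(-20) = (1375/18)*(-20) = -13750/9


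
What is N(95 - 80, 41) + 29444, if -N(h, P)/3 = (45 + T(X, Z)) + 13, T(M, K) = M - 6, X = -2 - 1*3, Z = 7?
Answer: 29303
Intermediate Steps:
X = -5 (X = -2 - 3 = -5)
T(M, K) = -6 + M
N(h, P) = -141 (N(h, P) = -3*((45 + (-6 - 5)) + 13) = -3*((45 - 11) + 13) = -3*(34 + 13) = -3*47 = -141)
N(95 - 80, 41) + 29444 = -141 + 29444 = 29303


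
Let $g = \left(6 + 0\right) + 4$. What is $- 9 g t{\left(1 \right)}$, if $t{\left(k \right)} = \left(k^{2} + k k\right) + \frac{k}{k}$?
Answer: $-270$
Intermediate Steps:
$g = 10$ ($g = 6 + 4 = 10$)
$t{\left(k \right)} = 1 + 2 k^{2}$ ($t{\left(k \right)} = \left(k^{2} + k^{2}\right) + 1 = 2 k^{2} + 1 = 1 + 2 k^{2}$)
$- 9 g t{\left(1 \right)} = \left(-9\right) 10 \left(1 + 2 \cdot 1^{2}\right) = - 90 \left(1 + 2 \cdot 1\right) = - 90 \left(1 + 2\right) = \left(-90\right) 3 = -270$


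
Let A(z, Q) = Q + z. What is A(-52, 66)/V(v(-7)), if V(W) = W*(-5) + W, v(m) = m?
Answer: ½ ≈ 0.50000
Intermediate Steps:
V(W) = -4*W (V(W) = -5*W + W = -4*W)
A(-52, 66)/V(v(-7)) = (66 - 52)/((-4*(-7))) = 14/28 = 14*(1/28) = ½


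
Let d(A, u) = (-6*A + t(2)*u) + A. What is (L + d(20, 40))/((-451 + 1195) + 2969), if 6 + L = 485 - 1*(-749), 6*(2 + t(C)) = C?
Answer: 3184/11139 ≈ 0.28584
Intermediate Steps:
t(C) = -2 + C/6
L = 1228 (L = -6 + (485 - 1*(-749)) = -6 + (485 + 749) = -6 + 1234 = 1228)
d(A, u) = -5*A - 5*u/3 (d(A, u) = (-6*A + (-2 + (⅙)*2)*u) + A = (-6*A + (-2 + ⅓)*u) + A = (-6*A - 5*u/3) + A = -5*A - 5*u/3)
(L + d(20, 40))/((-451 + 1195) + 2969) = (1228 + (-5*20 - 5/3*40))/((-451 + 1195) + 2969) = (1228 + (-100 - 200/3))/(744 + 2969) = (1228 - 500/3)/3713 = (3184/3)*(1/3713) = 3184/11139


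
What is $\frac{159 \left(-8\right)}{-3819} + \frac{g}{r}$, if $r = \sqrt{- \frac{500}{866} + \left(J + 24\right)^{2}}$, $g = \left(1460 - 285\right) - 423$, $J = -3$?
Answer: $\frac{424}{1273} + \frac{752 \sqrt{82574399}}{190703} \approx 36.166$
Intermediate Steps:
$g = 752$ ($g = 1175 - 423 = 752$)
$r = \frac{\sqrt{82574399}}{433}$ ($r = \sqrt{- \frac{500}{866} + \left(-3 + 24\right)^{2}} = \sqrt{\left(-500\right) \frac{1}{866} + 21^{2}} = \sqrt{- \frac{250}{433} + 441} = \sqrt{\frac{190703}{433}} = \frac{\sqrt{82574399}}{433} \approx 20.986$)
$\frac{159 \left(-8\right)}{-3819} + \frac{g}{r} = \frac{159 \left(-8\right)}{-3819} + \frac{752}{\frac{1}{433} \sqrt{82574399}} = \left(-1272\right) \left(- \frac{1}{3819}\right) + 752 \frac{\sqrt{82574399}}{190703} = \frac{424}{1273} + \frac{752 \sqrt{82574399}}{190703}$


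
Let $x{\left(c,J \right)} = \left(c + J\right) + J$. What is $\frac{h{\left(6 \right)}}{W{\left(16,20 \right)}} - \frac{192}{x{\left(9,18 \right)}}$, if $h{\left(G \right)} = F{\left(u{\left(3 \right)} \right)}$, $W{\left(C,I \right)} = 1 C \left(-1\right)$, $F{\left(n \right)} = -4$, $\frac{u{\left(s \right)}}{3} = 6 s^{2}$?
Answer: $- \frac{241}{60} \approx -4.0167$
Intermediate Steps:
$u{\left(s \right)} = 18 s^{2}$ ($u{\left(s \right)} = 3 \cdot 6 s^{2} = 18 s^{2}$)
$W{\left(C,I \right)} = - C$ ($W{\left(C,I \right)} = C \left(-1\right) = - C$)
$x{\left(c,J \right)} = c + 2 J$ ($x{\left(c,J \right)} = \left(J + c\right) + J = c + 2 J$)
$h{\left(G \right)} = -4$
$\frac{h{\left(6 \right)}}{W{\left(16,20 \right)}} - \frac{192}{x{\left(9,18 \right)}} = - \frac{4}{\left(-1\right) 16} - \frac{192}{9 + 2 \cdot 18} = - \frac{4}{-16} - \frac{192}{9 + 36} = \left(-4\right) \left(- \frac{1}{16}\right) - \frac{192}{45} = \frac{1}{4} - \frac{64}{15} = - \frac{241}{60}$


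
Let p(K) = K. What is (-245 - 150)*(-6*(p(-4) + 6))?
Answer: 4740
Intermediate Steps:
(-245 - 150)*(-6*(p(-4) + 6)) = (-245 - 150)*(-6*(-4 + 6)) = -(-2370)*2 = -395*(-12) = 4740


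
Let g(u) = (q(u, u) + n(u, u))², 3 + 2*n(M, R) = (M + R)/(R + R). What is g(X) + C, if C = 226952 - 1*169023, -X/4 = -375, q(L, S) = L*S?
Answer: 5062495557930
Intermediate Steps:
n(M, R) = -3/2 + (M + R)/(4*R) (n(M, R) = -3/2 + ((M + R)/(R + R))/2 = -3/2 + ((M + R)/((2*R)))/2 = -3/2 + ((M + R)*(1/(2*R)))/2 = -3/2 + ((M + R)/(2*R))/2 = -3/2 + (M + R)/(4*R))
X = 1500 (X = -4*(-375) = 1500)
g(u) = (-1 + u²)² (g(u) = (u*u + (u - 5*u)/(4*u))² = (u² + (-4*u)/(4*u))² = (u² - 1)² = (-1 + u²)²)
C = 57929 (C = 226952 - 169023 = 57929)
g(X) + C = (-1 + 1500²)² + 57929 = (-1 + 2250000)² + 57929 = 2249999² + 57929 = 5062495500001 + 57929 = 5062495557930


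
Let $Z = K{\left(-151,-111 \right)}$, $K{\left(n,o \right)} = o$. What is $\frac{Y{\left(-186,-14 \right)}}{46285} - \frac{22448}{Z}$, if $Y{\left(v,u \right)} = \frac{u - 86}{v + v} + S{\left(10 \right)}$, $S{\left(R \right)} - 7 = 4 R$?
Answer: $\frac{10736446244}{53088895} \approx 202.24$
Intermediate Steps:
$S{\left(R \right)} = 7 + 4 R$
$Z = -111$
$Y{\left(v,u \right)} = 47 + \frac{-86 + u}{2 v}$ ($Y{\left(v,u \right)} = \frac{u - 86}{v + v} + \left(7 + 4 \cdot 10\right) = \frac{-86 + u}{2 v} + \left(7 + 40\right) = \left(-86 + u\right) \frac{1}{2 v} + 47 = \frac{-86 + u}{2 v} + 47 = 47 + \frac{-86 + u}{2 v}$)
$\frac{Y{\left(-186,-14 \right)}}{46285} - \frac{22448}{Z} = \frac{\frac{1}{2} \frac{1}{-186} \left(-86 - 14 + 94 \left(-186\right)\right)}{46285} - \frac{22448}{-111} = \frac{1}{2} \left(- \frac{1}{186}\right) \left(-86 - 14 - 17484\right) \frac{1}{46285} - - \frac{22448}{111} = \frac{1}{2} \left(- \frac{1}{186}\right) \left(-17584\right) \frac{1}{46285} + \frac{22448}{111} = \frac{4396}{93} \cdot \frac{1}{46285} + \frac{22448}{111} = \frac{4396}{4304505} + \frac{22448}{111} = \frac{10736446244}{53088895}$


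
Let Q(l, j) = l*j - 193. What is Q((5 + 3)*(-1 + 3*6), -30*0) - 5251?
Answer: -5444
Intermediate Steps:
Q(l, j) = -193 + j*l (Q(l, j) = j*l - 193 = -193 + j*l)
Q((5 + 3)*(-1 + 3*6), -30*0) - 5251 = (-193 + (-30*0)*((5 + 3)*(-1 + 3*6))) - 5251 = (-193 + 0*(8*(-1 + 18))) - 5251 = (-193 + 0*(8*17)) - 5251 = (-193 + 0*136) - 5251 = (-193 + 0) - 5251 = -193 - 5251 = -5444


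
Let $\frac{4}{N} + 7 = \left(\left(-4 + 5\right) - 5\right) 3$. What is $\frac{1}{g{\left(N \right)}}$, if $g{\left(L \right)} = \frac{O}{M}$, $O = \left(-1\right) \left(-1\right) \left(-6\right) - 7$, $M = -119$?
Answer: $\frac{119}{13} \approx 9.1538$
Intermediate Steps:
$O = -13$ ($O = 1 \left(-6\right) - 7 = -6 - 7 = -13$)
$N = - \frac{4}{19}$ ($N = \frac{4}{-7 + \left(\left(-4 + 5\right) - 5\right) 3} = \frac{4}{-7 + \left(1 - 5\right) 3} = \frac{4}{-7 - 12} = \frac{4}{-19} = 4 \left(- \frac{1}{19}\right) = - \frac{4}{19} \approx -0.21053$)
$g{\left(L \right)} = \frac{13}{119}$ ($g{\left(L \right)} = - \frac{13}{-119} = \left(-13\right) \left(- \frac{1}{119}\right) = \frac{13}{119}$)
$\frac{1}{g{\left(N \right)}} = \frac{1}{\frac{13}{119}} = \frac{119}{13}$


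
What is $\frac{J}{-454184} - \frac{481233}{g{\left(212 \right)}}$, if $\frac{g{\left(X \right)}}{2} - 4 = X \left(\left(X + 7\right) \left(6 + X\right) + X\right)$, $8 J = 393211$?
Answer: $- \frac{1217938857665}{9234697996736} \approx -0.13189$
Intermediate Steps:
$J = \frac{393211}{8}$ ($J = \frac{1}{8} \cdot 393211 = \frac{393211}{8} \approx 49151.0$)
$g{\left(X \right)} = 8 + 2 X \left(X + \left(6 + X\right) \left(7 + X\right)\right)$ ($g{\left(X \right)} = 8 + 2 X \left(\left(X + 7\right) \left(6 + X\right) + X\right) = 8 + 2 X \left(\left(7 + X\right) \left(6 + X\right) + X\right) = 8 + 2 X \left(\left(6 + X\right) \left(7 + X\right) + X\right) = 8 + 2 X \left(X + \left(6 + X\right) \left(7 + X\right)\right)$)
$\frac{J}{-454184} - \frac{481233}{g{\left(212 \right)}} = \frac{393211}{8 \left(-454184\right)} - \frac{481233}{8 + 2 \cdot 212^{3} + 28 \cdot 212^{2} + 84 \cdot 212} = \frac{393211}{8} \left(- \frac{1}{454184}\right) - \frac{481233}{8 + 2 \cdot 9528128 + 28 \cdot 44944 + 17808} = - \frac{393211}{3633472} - \frac{481233}{8 + 19056256 + 1258432 + 17808} = - \frac{393211}{3633472} - \frac{481233}{20332504} = - \frac{1217938857665}{9234697996736}$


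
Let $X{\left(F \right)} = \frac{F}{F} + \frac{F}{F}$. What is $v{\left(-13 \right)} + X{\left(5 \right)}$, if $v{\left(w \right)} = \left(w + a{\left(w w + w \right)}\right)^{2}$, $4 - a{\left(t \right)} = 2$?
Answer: $123$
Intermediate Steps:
$a{\left(t \right)} = 2$ ($a{\left(t \right)} = 4 - 2 = 2$)
$v{\left(w \right)} = \left(2 + w\right)^{2}$ ($v{\left(w \right)} = \left(w + 2\right)^{2} = \left(2 + w\right)^{2}$)
$X{\left(F \right)} = 2$ ($X{\left(F \right)} = 1 + 1 = 2$)
$v{\left(-13 \right)} + X{\left(5 \right)} = \left(2 - 13\right)^{2} + 2 = \left(-11\right)^{2} + 2 = 121 + 2 = 123$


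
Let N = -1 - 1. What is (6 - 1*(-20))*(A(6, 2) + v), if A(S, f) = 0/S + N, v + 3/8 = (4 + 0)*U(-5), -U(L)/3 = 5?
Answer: -6487/4 ≈ -1621.8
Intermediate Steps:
U(L) = -15 (U(L) = -3*5 = -15)
v = -483/8 (v = -3/8 + (4 + 0)*(-15) = -3/8 + 4*(-15) = -3/8 - 60 = -483/8 ≈ -60.375)
N = -2
A(S, f) = -2 (A(S, f) = 0/S - 2 = 0 - 2 = -2)
(6 - 1*(-20))*(A(6, 2) + v) = (6 - 1*(-20))*(-2 - 483/8) = (6 + 20)*(-499/8) = 26*(-499/8) = -6487/4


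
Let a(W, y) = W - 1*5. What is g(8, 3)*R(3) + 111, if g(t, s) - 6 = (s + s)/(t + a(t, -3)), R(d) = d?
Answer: 1437/11 ≈ 130.64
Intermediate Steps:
a(W, y) = -5 + W (a(W, y) = W - 5 = -5 + W)
g(t, s) = 6 + 2*s/(-5 + 2*t) (g(t, s) = 6 + (s + s)/(t + (-5 + t)) = 6 + (2*s)/(-5 + 2*t) = 6 + 2*s/(-5 + 2*t))
g(8, 3)*R(3) + 111 = (2*(-15 + 3 + 6*8)/(-5 + 2*8))*3 + 111 = (2*(-15 + 3 + 48)/(-5 + 16))*3 + 111 = (2*36/11)*3 + 111 = (2*(1/11)*36)*3 + 111 = (72/11)*3 + 111 = 216/11 + 111 = 1437/11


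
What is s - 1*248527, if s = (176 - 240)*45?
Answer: -251407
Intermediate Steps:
s = -2880 (s = -64*45 = -2880)
s - 1*248527 = -2880 - 1*248527 = -2880 - 248527 = -251407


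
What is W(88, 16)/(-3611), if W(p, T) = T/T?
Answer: -1/3611 ≈ -0.00027693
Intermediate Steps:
W(p, T) = 1
W(88, 16)/(-3611) = 1/(-3611) = 1*(-1/3611) = -1/3611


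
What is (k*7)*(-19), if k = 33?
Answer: -4389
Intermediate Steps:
(k*7)*(-19) = (33*7)*(-19) = 231*(-19) = -4389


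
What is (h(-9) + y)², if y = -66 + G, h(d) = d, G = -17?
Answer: 8464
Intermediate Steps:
y = -83 (y = -66 - 17 = -83)
(h(-9) + y)² = (-9 - 83)² = (-92)² = 8464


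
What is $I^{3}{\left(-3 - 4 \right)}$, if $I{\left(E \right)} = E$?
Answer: $-343$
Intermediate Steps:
$I^{3}{\left(-3 - 4 \right)} = \left(-3 - 4\right)^{3} = \left(-7\right)^{3} = -343$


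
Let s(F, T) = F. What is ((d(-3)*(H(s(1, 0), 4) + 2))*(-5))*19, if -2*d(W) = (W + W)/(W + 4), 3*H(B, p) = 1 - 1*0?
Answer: -665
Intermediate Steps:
H(B, p) = 1/3 (H(B, p) = (1 - 1*0)/3 = (1 + 0)/3 = (1/3)*1 = 1/3)
d(W) = -W/(4 + W) (d(W) = -(W + W)/(2*(W + 4)) = -2*W/(2*(4 + W)) = -W/(4 + W))
((d(-3)*(H(s(1, 0), 4) + 2))*(-5))*19 = (((-1*(-3)/(4 - 3))*(1/3 + 2))*(-5))*19 = ((-1*(-3)/1*(7/3))*(-5))*19 = ((-1*(-3)*1*(7/3))*(-5))*19 = ((3*(7/3))*(-5))*19 = (7*(-5))*19 = -35*19 = -665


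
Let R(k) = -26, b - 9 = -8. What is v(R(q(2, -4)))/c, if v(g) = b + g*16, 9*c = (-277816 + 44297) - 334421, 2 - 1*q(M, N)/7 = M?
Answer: 747/113588 ≈ 0.0065764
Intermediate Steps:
b = 1 (b = 9 - 8 = 1)
q(M, N) = 14 - 7*M
c = -567940/9 (c = ((-277816 + 44297) - 334421)/9 = (-233519 - 334421)/9 = (⅑)*(-567940) = -567940/9 ≈ -63104.)
v(g) = 1 + 16*g (v(g) = 1 + g*16 = 1 + 16*g)
v(R(q(2, -4)))/c = (1 + 16*(-26))/(-567940/9) = (1 - 416)*(-9/567940) = -415*(-9/567940) = 747/113588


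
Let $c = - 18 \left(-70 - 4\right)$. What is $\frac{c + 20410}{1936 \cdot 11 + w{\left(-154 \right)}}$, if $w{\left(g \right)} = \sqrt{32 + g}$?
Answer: $\frac{33072688}{32394267} - \frac{1553 i \sqrt{122}}{32394267} \approx 1.0209 - 0.00052952 i$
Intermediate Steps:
$c = 1332$ ($c = \left(-18\right) \left(-74\right) = 1332$)
$\frac{c + 20410}{1936 \cdot 11 + w{\left(-154 \right)}} = \frac{1332 + 20410}{1936 \cdot 11 + \sqrt{32 - 154}} = \frac{21742}{21296 + \sqrt{-122}} = \frac{21742}{21296 + i \sqrt{122}}$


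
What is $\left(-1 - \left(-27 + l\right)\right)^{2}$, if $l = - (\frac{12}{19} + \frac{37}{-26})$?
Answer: $\frac{155077209}{244036} \approx 635.47$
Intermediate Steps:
$l = \frac{391}{494}$ ($l = - (12 \cdot \frac{1}{19} + 37 \left(- \frac{1}{26}\right)) = - (\frac{12}{19} - \frac{37}{26}) = \left(-1\right) \left(- \frac{391}{494}\right) = \frac{391}{494} \approx 0.7915$)
$\left(-1 - \left(-27 + l\right)\right)^{2} = \left(-1 + \left(27 - \frac{391}{494}\right)\right)^{2} = \left(-1 + \frac{12947}{494}\right)^{2} = \left(\frac{12453}{494}\right)^{2} = \frac{155077209}{244036}$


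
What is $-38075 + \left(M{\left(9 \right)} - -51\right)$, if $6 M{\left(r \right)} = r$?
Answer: $- \frac{76045}{2} \approx -38023.0$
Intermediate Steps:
$M{\left(r \right)} = \frac{r}{6}$
$-38075 + \left(M{\left(9 \right)} - -51\right) = -38075 + \left(\frac{1}{6} \cdot 9 - -51\right) = -38075 + \left(\frac{3}{2} + 51\right) = -38075 + \frac{105}{2} = - \frac{76045}{2}$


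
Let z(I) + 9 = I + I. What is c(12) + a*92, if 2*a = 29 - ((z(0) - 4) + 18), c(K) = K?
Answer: 1116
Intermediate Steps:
z(I) = -9 + 2*I (z(I) = -9 + (I + I) = -9 + 2*I)
a = 12 (a = (29 - (((-9 + 2*0) - 4) + 18))/2 = (29 - (((-9 + 0) - 4) + 18))/2 = (29 - ((-9 - 4) + 18))/2 = (29 - (-13 + 18))/2 = (29 - 1*5)/2 = (29 - 5)/2 = (½)*24 = 12)
c(12) + a*92 = 12 + 12*92 = 12 + 1104 = 1116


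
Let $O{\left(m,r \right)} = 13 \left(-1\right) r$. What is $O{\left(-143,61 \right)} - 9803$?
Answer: $-10596$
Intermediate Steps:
$O{\left(m,r \right)} = - 13 r$
$O{\left(-143,61 \right)} - 9803 = \left(-13\right) 61 - 9803 = -793 - 9803 = -10596$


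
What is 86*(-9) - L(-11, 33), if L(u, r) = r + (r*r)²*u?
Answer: 13044324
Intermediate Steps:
L(u, r) = r + u*r⁴ (L(u, r) = r + (r²)²*u = r + r⁴*u = r + u*r⁴)
86*(-9) - L(-11, 33) = 86*(-9) - (33 - 11*33⁴) = -774 - (33 - 11*1185921) = -774 - (33 - 13045131) = -774 - 1*(-13045098) = -774 + 13045098 = 13044324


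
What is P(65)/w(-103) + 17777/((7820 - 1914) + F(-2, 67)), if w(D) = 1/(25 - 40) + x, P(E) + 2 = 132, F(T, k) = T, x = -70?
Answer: 7170827/6205104 ≈ 1.1556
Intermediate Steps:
P(E) = 130 (P(E) = -2 + 132 = 130)
w(D) = -1051/15 (w(D) = 1/(25 - 40) - 70 = 1/(-15) - 70 = -1/15 - 70 = -1051/15)
P(65)/w(-103) + 17777/((7820 - 1914) + F(-2, 67)) = 130/(-1051/15) + 17777/((7820 - 1914) - 2) = 130*(-15/1051) + 17777/(5906 - 2) = -1950/1051 + 17777/5904 = 7170827/6205104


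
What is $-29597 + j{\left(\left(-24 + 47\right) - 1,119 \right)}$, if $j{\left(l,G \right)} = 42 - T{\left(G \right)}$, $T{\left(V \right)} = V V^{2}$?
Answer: $-1714714$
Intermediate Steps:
$T{\left(V \right)} = V^{3}$
$j{\left(l,G \right)} = 42 - G^{3}$
$-29597 + j{\left(\left(-24 + 47\right) - 1,119 \right)} = -29597 + \left(42 - 119^{3}\right) = -29597 + \left(42 - 1685159\right) = -29597 - 1685117 = -1714714$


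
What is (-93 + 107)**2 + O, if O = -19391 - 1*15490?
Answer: -34685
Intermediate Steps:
O = -34881 (O = -19391 - 15490 = -34881)
(-93 + 107)**2 + O = (-93 + 107)**2 - 34881 = 14**2 - 34881 = 196 - 34881 = -34685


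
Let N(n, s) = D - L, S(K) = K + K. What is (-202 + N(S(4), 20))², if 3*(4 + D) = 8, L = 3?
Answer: 383161/9 ≈ 42573.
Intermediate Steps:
D = -4/3 (D = -4 + (⅓)*8 = -4 + 8/3 = -4/3 ≈ -1.3333)
S(K) = 2*K
N(n, s) = -13/3 (N(n, s) = -4/3 - 1*3 = -4/3 - 3 = -13/3)
(-202 + N(S(4), 20))² = (-202 - 13/3)² = (-619/3)² = 383161/9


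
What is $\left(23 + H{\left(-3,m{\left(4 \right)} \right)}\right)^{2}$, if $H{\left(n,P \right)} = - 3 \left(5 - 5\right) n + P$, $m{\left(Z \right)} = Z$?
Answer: $729$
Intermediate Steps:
$H{\left(n,P \right)} = P$ ($H{\left(n,P \right)} = \left(-3\right) 0 n + P = 0 n + P = 0 + P = P$)
$\left(23 + H{\left(-3,m{\left(4 \right)} \right)}\right)^{2} = \left(23 + 4\right)^{2} = 27^{2} = 729$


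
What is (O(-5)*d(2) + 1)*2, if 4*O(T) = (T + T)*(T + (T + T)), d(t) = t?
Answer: 152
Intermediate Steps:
O(T) = 3*T²/2 (O(T) = ((T + T)*(T + (T + T)))/4 = ((2*T)*(T + 2*T))/4 = ((2*T)*(3*T))/4 = (6*T²)/4 = 3*T²/2)
(O(-5)*d(2) + 1)*2 = (((3/2)*(-5)²)*2 + 1)*2 = (((3/2)*25)*2 + 1)*2 = ((75/2)*2 + 1)*2 = (75 + 1)*2 = 76*2 = 152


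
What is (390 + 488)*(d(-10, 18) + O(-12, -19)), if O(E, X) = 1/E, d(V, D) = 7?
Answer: 36437/6 ≈ 6072.8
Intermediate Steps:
O(E, X) = 1/E
(390 + 488)*(d(-10, 18) + O(-12, -19)) = (390 + 488)*(7 + 1/(-12)) = 878*(7 - 1/12) = 878*(83/12) = 36437/6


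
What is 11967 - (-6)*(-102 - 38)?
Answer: 11127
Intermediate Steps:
11967 - (-6)*(-102 - 38) = 11967 - (-6)*(-140) = 11967 - 1*840 = 11967 - 840 = 11127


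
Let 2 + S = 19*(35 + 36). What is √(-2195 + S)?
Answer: 4*I*√53 ≈ 29.12*I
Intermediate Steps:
S = 1347 (S = -2 + 19*(35 + 36) = -2 + 19*71 = -2 + 1349 = 1347)
√(-2195 + S) = √(-2195 + 1347) = √(-848) = 4*I*√53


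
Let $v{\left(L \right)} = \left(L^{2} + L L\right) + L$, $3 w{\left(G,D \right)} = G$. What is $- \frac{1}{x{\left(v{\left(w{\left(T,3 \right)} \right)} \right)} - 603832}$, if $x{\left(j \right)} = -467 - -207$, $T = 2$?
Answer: $\frac{1}{604092} \approx 1.6554 \cdot 10^{-6}$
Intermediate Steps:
$w{\left(G,D \right)} = \frac{G}{3}$
$v{\left(L \right)} = L + 2 L^{2}$ ($v{\left(L \right)} = \left(L^{2} + L^{2}\right) + L = 2 L^{2} + L = L + 2 L^{2}$)
$x{\left(j \right)} = -260$ ($x{\left(j \right)} = -467 + 207 = -260$)
$- \frac{1}{x{\left(v{\left(w{\left(T,3 \right)} \right)} \right)} - 603832} = - \frac{1}{-260 - 603832} = - \frac{1}{-604092} = \left(-1\right) \left(- \frac{1}{604092}\right) = \frac{1}{604092}$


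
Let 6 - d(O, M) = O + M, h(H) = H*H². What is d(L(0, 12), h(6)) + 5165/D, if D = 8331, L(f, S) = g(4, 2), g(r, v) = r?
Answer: -1777669/8331 ≈ -213.38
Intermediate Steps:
L(f, S) = 4
h(H) = H³
d(O, M) = 6 - M - O (d(O, M) = 6 - (O + M) = 6 - (M + O) = 6 + (-M - O) = 6 - M - O)
d(L(0, 12), h(6)) + 5165/D = (6 - 1*6³ - 1*4) + 5165/8331 = (6 - 1*216 - 4) + 5165*(1/8331) = (6 - 216 - 4) + 5165/8331 = -214 + 5165/8331 = -1777669/8331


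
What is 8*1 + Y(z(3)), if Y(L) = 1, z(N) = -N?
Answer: 9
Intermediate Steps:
8*1 + Y(z(3)) = 8*1 + 1 = 8 + 1 = 9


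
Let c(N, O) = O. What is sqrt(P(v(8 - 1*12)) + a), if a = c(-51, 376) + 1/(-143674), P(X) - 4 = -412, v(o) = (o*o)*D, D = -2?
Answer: 3*I*sqrt(73394569834)/143674 ≈ 5.6569*I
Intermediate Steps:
v(o) = -2*o**2 (v(o) = (o*o)*(-2) = o**2*(-2) = -2*o**2)
P(X) = -408 (P(X) = 4 - 412 = -408)
a = 54021423/143674 (a = 376 + 1/(-143674) = 376 - 1/143674 = 54021423/143674 ≈ 376.00)
sqrt(P(v(8 - 1*12)) + a) = sqrt(-408 + 54021423/143674) = sqrt(-4597569/143674) = 3*I*sqrt(73394569834)/143674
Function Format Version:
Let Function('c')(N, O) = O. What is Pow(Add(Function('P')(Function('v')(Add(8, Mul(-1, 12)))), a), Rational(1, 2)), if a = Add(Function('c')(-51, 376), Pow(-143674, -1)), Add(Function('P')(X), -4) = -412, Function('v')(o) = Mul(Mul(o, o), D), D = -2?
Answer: Mul(Rational(3, 143674), I, Pow(73394569834, Rational(1, 2))) ≈ Mul(5.6569, I)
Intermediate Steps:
Function('v')(o) = Mul(-2, Pow(o, 2)) (Function('v')(o) = Mul(Mul(o, o), -2) = Mul(Pow(o, 2), -2) = Mul(-2, Pow(o, 2)))
Function('P')(X) = -408 (Function('P')(X) = Add(4, -412) = -408)
a = Rational(54021423, 143674) (a = Add(376, Pow(-143674, -1)) = Add(376, Rational(-1, 143674)) = Rational(54021423, 143674) ≈ 376.00)
Pow(Add(Function('P')(Function('v')(Add(8, Mul(-1, 12)))), a), Rational(1, 2)) = Pow(Add(-408, Rational(54021423, 143674)), Rational(1, 2)) = Pow(Rational(-4597569, 143674), Rational(1, 2)) = Mul(Rational(3, 143674), I, Pow(73394569834, Rational(1, 2)))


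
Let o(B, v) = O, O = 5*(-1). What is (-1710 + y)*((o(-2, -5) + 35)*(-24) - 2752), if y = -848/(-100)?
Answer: 147691936/25 ≈ 5.9077e+6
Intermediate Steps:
O = -5
o(B, v) = -5
y = 212/25 (y = -848*(-1/100) = 212/25 ≈ 8.4800)
(-1710 + y)*((o(-2, -5) + 35)*(-24) - 2752) = (-1710 + 212/25)*((-5 + 35)*(-24) - 2752) = -42538*(30*(-24) - 2752)/25 = -42538*(-720 - 2752)/25 = -42538/25*(-3472) = 147691936/25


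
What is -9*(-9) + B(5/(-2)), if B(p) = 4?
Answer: 85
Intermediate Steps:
-9*(-9) + B(5/(-2)) = -9*(-9) + 4 = 81 + 4 = 85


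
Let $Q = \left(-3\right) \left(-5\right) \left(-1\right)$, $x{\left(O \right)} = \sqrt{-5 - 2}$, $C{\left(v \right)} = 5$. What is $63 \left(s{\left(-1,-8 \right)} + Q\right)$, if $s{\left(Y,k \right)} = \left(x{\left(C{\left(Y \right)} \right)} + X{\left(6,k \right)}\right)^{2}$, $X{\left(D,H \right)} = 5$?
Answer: $189 + 630 i \sqrt{7} \approx 189.0 + 1666.8 i$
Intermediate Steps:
$x{\left(O \right)} = i \sqrt{7}$ ($x{\left(O \right)} = \sqrt{-7} = i \sqrt{7}$)
$Q = -15$ ($Q = 15 \left(-1\right) = -15$)
$s{\left(Y,k \right)} = \left(5 + i \sqrt{7}\right)^{2}$ ($s{\left(Y,k \right)} = \left(i \sqrt{7} + 5\right)^{2} = \left(5 + i \sqrt{7}\right)^{2}$)
$63 \left(s{\left(-1,-8 \right)} + Q\right) = 63 \left(\left(5 + i \sqrt{7}\right)^{2} - 15\right) = 63 \left(-15 + \left(5 + i \sqrt{7}\right)^{2}\right) = -945 + 63 \left(5 + i \sqrt{7}\right)^{2}$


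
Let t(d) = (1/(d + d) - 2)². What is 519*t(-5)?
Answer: 228879/100 ≈ 2288.8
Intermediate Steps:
t(d) = (-2 + 1/(2*d))² (t(d) = (1/(2*d) - 2)² = (-2 + 1/(2*d))²)
519*t(-5) = 519*((¼)*(-1 + 4*(-5))²/(-5)²) = 519*((¼)*(1/25)*(-1 - 20)²) = 519*((¼)*(1/25)*(-21)²) = 519*((¼)*(1/25)*441) = 519*(441/100) = 228879/100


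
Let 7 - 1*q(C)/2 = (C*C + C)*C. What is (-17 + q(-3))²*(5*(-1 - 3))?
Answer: -21780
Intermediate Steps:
q(C) = 14 - 2*C*(C + C²) (q(C) = 14 - 2*(C*C + C)*C = 14 - 2*(C² + C)*C = 14 - 2*(C + C²)*C = 14 - 2*C*(C + C²))
(-17 + q(-3))²*(5*(-1 - 3)) = (-17 + (14 - 2*(-3)² - 2*(-3)³))²*(5*(-1 - 3)) = (-17 + (14 - 2*9 - 2*(-27)))²*(5*(-4)) = (-17 + (14 - 18 + 54))²*(-20) = (-17 + 50)²*(-20) = 33²*(-20) = 1089*(-20) = -21780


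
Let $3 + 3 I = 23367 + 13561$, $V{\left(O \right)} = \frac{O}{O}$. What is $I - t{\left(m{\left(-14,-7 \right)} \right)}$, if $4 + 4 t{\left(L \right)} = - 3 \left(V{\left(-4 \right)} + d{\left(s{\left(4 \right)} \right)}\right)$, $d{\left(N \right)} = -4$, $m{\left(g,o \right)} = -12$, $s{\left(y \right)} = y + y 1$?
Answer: $\frac{147685}{12} \approx 12307.0$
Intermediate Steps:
$V{\left(O \right)} = 1$
$s{\left(y \right)} = 2 y$ ($s{\left(y \right)} = y + y = 2 y$)
$I = \frac{36925}{3}$ ($I = -1 + \frac{23367 + 13561}{3} = -1 + \frac{1}{3} \cdot 36928 = -1 + \frac{36928}{3} = \frac{36925}{3} \approx 12308.0$)
$t{\left(L \right)} = \frac{5}{4}$ ($t{\left(L \right)} = -1 + \frac{\left(-3\right) \left(1 - 4\right)}{4} = -1 + \frac{\left(-3\right) \left(-3\right)}{4} = -1 + \frac{1}{4} \cdot 9 = -1 + \frac{9}{4} = \frac{5}{4}$)
$I - t{\left(m{\left(-14,-7 \right)} \right)} = \frac{36925}{3} - \frac{5}{4} = \frac{147685}{12}$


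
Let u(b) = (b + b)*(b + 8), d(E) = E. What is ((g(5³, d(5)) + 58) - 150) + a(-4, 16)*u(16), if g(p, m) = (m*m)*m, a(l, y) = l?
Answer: -3039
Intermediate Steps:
u(b) = 2*b*(8 + b) (u(b) = (2*b)*(8 + b) = 2*b*(8 + b))
g(p, m) = m³ (g(p, m) = m²*m = m³)
((g(5³, d(5)) + 58) - 150) + a(-4, 16)*u(16) = ((5³ + 58) - 150) - 8*16*(8 + 16) = ((125 + 58) - 150) - 8*16*24 = (183 - 150) - 4*768 = 33 - 3072 = -3039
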